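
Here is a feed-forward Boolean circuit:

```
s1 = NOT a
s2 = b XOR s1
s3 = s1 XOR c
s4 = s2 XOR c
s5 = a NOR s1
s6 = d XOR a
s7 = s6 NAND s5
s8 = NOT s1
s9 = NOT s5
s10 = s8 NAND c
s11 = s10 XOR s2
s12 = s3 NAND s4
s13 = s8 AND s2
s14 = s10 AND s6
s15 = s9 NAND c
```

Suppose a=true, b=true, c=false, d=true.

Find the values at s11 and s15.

s11 = false; s15 = true

s1 = NOT a = NOT true = false
s2 = b XOR s1 = true XOR false = true
s5 = a NOR s1 = true NOR false = false
s8 = NOT s1 = NOT false = true
s9 = NOT s5 = NOT false = true
s10 = s8 NAND c = true NAND false = true
s11 = s10 XOR s2 = true XOR true = false
s15 = s9 NAND c = true NAND false = true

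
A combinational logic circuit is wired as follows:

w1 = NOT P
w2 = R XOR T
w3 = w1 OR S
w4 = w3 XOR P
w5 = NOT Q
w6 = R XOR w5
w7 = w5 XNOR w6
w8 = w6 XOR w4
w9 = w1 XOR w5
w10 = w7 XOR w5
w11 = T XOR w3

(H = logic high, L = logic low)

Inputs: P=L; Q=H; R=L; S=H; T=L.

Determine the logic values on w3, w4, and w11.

w3 = H  w4 = H  w11 = H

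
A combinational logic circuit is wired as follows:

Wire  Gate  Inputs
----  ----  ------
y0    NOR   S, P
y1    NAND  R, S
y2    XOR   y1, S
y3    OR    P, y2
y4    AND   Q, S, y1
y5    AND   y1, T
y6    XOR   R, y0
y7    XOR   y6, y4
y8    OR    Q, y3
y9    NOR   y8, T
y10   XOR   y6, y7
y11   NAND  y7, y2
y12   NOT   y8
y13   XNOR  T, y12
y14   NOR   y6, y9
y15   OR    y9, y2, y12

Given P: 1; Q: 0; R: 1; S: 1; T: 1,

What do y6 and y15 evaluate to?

y6 = 1; y15 = 1

y0 = S NOR P = 1 NOR 1 = 0
y1 = R NAND S = 1 NAND 1 = 0
y2 = y1 XOR S = 0 XOR 1 = 1
y3 = P OR y2 = 1 OR 1 = 1
y6 = R XOR y0 = 1 XOR 0 = 1
y8 = Q OR y3 = 0 OR 1 = 1
y9 = y8 NOR T = 1 NOR 1 = 0
y12 = NOT y8 = NOT 1 = 0
y15 = y9 OR y2 OR y12 = 0 OR 1 OR 0 = 1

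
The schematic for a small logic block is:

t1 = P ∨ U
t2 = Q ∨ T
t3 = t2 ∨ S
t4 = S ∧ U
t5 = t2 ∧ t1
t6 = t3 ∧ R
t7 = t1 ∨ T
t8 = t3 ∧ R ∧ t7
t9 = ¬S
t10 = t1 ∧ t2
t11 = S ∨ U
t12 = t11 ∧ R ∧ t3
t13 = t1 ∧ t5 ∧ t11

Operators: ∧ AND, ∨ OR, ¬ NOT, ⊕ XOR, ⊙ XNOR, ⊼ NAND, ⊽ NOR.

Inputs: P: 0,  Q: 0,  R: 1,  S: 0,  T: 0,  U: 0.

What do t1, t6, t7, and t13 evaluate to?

t1 = 0  t6 = 0  t7 = 0  t13 = 0

t1 = P OR U = 0 OR 0 = 0
t2 = Q OR T = 0 OR 0 = 0
t3 = t2 OR S = 0 OR 0 = 0
t5 = t2 AND t1 = 0 AND 0 = 0
t6 = t3 AND R = 0 AND 1 = 0
t7 = t1 OR T = 0 OR 0 = 0
t11 = S OR U = 0 OR 0 = 0
t13 = t1 AND t5 AND t11 = 0 AND 0 AND 0 = 0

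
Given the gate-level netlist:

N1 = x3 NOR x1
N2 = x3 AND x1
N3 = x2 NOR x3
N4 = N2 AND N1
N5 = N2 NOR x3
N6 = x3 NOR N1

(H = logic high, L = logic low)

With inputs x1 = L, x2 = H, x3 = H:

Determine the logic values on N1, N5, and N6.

N1 = x3 NOR x1 = H NOR L = L
N2 = x3 AND x1 = H AND L = L
N5 = N2 NOR x3 = L NOR H = L
N6 = x3 NOR N1 = H NOR L = L

N1 = L, N5 = L, N6 = L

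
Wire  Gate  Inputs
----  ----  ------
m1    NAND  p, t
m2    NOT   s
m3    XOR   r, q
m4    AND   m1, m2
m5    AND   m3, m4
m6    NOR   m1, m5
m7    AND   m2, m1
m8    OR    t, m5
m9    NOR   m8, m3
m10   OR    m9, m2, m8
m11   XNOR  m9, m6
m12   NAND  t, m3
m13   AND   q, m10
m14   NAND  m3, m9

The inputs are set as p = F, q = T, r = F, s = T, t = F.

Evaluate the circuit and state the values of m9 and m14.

m9 = F, m14 = T

m1 = p NAND t = F NAND F = T
m2 = NOT s = NOT T = F
m3 = r XOR q = F XOR T = T
m4 = m1 AND m2 = T AND F = F
m5 = m3 AND m4 = T AND F = F
m8 = t OR m5 = F OR F = F
m9 = m8 NOR m3 = F NOR T = F
m14 = m3 NAND m9 = T NAND F = T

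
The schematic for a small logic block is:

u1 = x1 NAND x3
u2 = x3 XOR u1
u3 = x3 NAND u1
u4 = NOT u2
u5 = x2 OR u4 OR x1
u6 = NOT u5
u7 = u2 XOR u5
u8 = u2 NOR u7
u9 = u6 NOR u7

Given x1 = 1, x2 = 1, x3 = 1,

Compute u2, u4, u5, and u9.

u1 = x1 NAND x3 = 1 NAND 1 = 0
u2 = x3 XOR u1 = 1 XOR 0 = 1
u4 = NOT u2 = NOT 1 = 0
u5 = x2 OR u4 OR x1 = 1 OR 0 OR 1 = 1
u6 = NOT u5 = NOT 1 = 0
u7 = u2 XOR u5 = 1 XOR 1 = 0
u9 = u6 NOR u7 = 0 NOR 0 = 1

u2 = 1, u4 = 0, u5 = 1, u9 = 1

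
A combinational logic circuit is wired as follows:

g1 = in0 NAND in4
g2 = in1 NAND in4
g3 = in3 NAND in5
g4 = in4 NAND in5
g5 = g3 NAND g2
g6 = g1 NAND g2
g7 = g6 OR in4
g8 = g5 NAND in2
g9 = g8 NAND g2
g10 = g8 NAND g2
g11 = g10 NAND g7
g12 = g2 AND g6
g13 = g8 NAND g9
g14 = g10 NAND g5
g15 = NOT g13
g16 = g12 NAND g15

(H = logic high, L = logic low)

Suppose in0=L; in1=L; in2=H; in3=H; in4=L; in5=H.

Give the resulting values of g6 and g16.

g6 = L  g16 = H

g1 = in0 NAND in4 = L NAND L = H
g2 = in1 NAND in4 = L NAND L = H
g3 = in3 NAND in5 = H NAND H = L
g5 = g3 NAND g2 = L NAND H = H
g6 = g1 NAND g2 = H NAND H = L
g8 = g5 NAND in2 = H NAND H = L
g9 = g8 NAND g2 = L NAND H = H
g12 = g2 AND g6 = H AND L = L
g13 = g8 NAND g9 = L NAND H = H
g15 = NOT g13 = NOT H = L
g16 = g12 NAND g15 = L NAND L = H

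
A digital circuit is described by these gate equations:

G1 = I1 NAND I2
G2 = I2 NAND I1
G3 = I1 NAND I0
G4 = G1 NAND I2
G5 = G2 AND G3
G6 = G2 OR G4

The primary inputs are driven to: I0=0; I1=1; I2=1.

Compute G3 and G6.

G3 = 1; G6 = 1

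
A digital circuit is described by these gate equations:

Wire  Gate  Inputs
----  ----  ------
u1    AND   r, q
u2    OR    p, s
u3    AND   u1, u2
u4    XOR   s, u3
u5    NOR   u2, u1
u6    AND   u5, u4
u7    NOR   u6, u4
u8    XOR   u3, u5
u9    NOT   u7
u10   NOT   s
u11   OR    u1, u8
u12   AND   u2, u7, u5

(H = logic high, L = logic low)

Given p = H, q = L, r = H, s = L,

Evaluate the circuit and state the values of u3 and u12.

u3 = L; u12 = L

u1 = r AND q = H AND L = L
u2 = p OR s = H OR L = H
u3 = u1 AND u2 = L AND H = L
u4 = s XOR u3 = L XOR L = L
u5 = u2 NOR u1 = H NOR L = L
u6 = u5 AND u4 = L AND L = L
u7 = u6 NOR u4 = L NOR L = H
u12 = u2 AND u7 AND u5 = H AND H AND L = L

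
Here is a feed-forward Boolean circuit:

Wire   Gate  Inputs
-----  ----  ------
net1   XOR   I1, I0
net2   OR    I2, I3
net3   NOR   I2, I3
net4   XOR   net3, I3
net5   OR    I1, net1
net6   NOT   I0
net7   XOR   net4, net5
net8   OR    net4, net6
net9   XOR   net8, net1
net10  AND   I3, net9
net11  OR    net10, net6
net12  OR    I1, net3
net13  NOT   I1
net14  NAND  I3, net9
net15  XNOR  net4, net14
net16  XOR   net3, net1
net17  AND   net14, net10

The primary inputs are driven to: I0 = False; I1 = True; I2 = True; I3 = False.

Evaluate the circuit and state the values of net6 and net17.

net1 = I1 XOR I0 = True XOR False = True
net3 = I2 NOR I3 = True NOR False = False
net4 = net3 XOR I3 = False XOR False = False
net6 = NOT I0 = NOT False = True
net8 = net4 OR net6 = False OR True = True
net9 = net8 XOR net1 = True XOR True = False
net10 = I3 AND net9 = False AND False = False
net14 = I3 NAND net9 = False NAND False = True
net17 = net14 AND net10 = True AND False = False

net6 = True, net17 = False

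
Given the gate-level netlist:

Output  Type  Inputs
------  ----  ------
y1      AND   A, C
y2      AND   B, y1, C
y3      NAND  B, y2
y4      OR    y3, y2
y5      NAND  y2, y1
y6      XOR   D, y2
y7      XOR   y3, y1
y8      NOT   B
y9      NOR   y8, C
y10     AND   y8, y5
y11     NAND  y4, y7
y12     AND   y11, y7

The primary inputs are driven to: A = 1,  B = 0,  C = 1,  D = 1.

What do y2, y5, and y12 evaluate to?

y2 = 0, y5 = 1, y12 = 0

y1 = A AND C = 1 AND 1 = 1
y2 = B AND y1 AND C = 0 AND 1 AND 1 = 0
y3 = B NAND y2 = 0 NAND 0 = 1
y4 = y3 OR y2 = 1 OR 0 = 1
y5 = y2 NAND y1 = 0 NAND 1 = 1
y7 = y3 XOR y1 = 1 XOR 1 = 0
y11 = y4 NAND y7 = 1 NAND 0 = 1
y12 = y11 AND y7 = 1 AND 0 = 0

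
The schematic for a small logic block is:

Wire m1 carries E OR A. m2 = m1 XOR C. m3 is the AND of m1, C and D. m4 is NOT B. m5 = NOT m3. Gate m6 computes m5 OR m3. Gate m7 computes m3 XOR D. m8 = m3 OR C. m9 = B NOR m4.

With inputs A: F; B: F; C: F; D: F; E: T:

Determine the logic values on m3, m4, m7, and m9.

m1 = E OR A = T OR F = T
m3 = m1 AND C AND D = T AND F AND F = F
m4 = NOT B = NOT F = T
m7 = m3 XOR D = F XOR F = F
m9 = B NOR m4 = F NOR T = F

m3 = F; m4 = T; m7 = F; m9 = F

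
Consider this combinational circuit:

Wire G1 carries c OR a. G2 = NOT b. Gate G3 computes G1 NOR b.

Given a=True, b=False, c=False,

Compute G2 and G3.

G2 = True, G3 = False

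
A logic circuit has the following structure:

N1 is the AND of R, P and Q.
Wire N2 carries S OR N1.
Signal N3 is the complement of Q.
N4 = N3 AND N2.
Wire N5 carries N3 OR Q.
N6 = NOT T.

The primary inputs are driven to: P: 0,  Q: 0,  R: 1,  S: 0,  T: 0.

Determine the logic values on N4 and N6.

N1 = R AND P AND Q = 1 AND 0 AND 0 = 0
N2 = S OR N1 = 0 OR 0 = 0
N3 = NOT Q = NOT 0 = 1
N4 = N3 AND N2 = 1 AND 0 = 0
N6 = NOT T = NOT 0 = 1

N4 = 0, N6 = 1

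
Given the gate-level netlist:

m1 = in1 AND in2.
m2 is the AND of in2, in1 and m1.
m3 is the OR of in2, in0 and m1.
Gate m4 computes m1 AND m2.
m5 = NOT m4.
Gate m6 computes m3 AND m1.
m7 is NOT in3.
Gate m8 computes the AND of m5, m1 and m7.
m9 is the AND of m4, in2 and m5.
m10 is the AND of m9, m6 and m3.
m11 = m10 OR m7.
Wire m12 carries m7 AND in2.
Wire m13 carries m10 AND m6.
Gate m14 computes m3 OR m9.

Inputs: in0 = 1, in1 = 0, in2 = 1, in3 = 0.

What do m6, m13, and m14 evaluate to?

m6 = 0, m13 = 0, m14 = 1

m1 = in1 AND in2 = 0 AND 1 = 0
m2 = in2 AND in1 AND m1 = 1 AND 0 AND 0 = 0
m3 = in2 OR in0 OR m1 = 1 OR 1 OR 0 = 1
m4 = m1 AND m2 = 0 AND 0 = 0
m5 = NOT m4 = NOT 0 = 1
m6 = m3 AND m1 = 1 AND 0 = 0
m9 = m4 AND in2 AND m5 = 0 AND 1 AND 1 = 0
m10 = m9 AND m6 AND m3 = 0 AND 0 AND 1 = 0
m13 = m10 AND m6 = 0 AND 0 = 0
m14 = m3 OR m9 = 1 OR 0 = 1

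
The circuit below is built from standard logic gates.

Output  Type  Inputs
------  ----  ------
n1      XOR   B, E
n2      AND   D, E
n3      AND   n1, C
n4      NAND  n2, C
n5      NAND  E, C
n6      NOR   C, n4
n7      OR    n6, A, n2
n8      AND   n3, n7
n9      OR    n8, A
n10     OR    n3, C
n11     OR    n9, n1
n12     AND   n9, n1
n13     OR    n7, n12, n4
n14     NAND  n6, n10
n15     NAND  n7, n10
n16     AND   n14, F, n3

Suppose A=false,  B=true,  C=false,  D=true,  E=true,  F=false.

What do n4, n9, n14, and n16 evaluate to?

n4 = true, n9 = false, n14 = true, n16 = false

n1 = B XOR E = true XOR true = false
n2 = D AND E = true AND true = true
n3 = n1 AND C = false AND false = false
n4 = n2 NAND C = true NAND false = true
n6 = C NOR n4 = false NOR true = false
n7 = n6 OR A OR n2 = false OR false OR true = true
n8 = n3 AND n7 = false AND true = false
n9 = n8 OR A = false OR false = false
n10 = n3 OR C = false OR false = false
n14 = n6 NAND n10 = false NAND false = true
n16 = n14 AND F AND n3 = true AND false AND false = false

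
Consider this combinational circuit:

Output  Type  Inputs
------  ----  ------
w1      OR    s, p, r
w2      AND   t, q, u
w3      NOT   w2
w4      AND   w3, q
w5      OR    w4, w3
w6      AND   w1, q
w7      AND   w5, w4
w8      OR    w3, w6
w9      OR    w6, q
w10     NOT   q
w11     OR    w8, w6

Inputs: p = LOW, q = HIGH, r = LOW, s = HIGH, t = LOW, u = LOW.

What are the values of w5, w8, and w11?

w1 = s OR p OR r = HIGH OR LOW OR LOW = HIGH
w2 = t AND q AND u = LOW AND HIGH AND LOW = LOW
w3 = NOT w2 = NOT LOW = HIGH
w4 = w3 AND q = HIGH AND HIGH = HIGH
w5 = w4 OR w3 = HIGH OR HIGH = HIGH
w6 = w1 AND q = HIGH AND HIGH = HIGH
w8 = w3 OR w6 = HIGH OR HIGH = HIGH
w11 = w8 OR w6 = HIGH OR HIGH = HIGH

w5 = HIGH, w8 = HIGH, w11 = HIGH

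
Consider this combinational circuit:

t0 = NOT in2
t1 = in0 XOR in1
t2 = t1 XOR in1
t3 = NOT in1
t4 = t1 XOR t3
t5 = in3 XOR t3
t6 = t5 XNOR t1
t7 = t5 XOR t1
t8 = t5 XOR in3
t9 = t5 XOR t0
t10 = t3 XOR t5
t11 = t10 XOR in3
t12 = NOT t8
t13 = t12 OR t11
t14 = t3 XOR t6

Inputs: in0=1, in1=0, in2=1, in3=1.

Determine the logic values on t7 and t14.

t1 = in0 XOR in1 = 1 XOR 0 = 1
t3 = NOT in1 = NOT 0 = 1
t5 = in3 XOR t3 = 1 XOR 1 = 0
t6 = t5 XNOR t1 = 0 XNOR 1 = 0
t7 = t5 XOR t1 = 0 XOR 1 = 1
t14 = t3 XOR t6 = 1 XOR 0 = 1

t7 = 1, t14 = 1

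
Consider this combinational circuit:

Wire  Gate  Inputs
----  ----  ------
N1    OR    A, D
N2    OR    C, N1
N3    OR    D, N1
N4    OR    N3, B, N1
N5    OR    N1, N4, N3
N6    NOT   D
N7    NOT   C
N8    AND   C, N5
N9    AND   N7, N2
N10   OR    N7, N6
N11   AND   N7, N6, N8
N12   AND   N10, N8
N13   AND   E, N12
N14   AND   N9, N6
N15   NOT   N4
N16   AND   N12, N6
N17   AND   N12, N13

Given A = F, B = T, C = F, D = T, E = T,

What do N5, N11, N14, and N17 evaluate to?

N1 = A OR D = F OR T = T
N2 = C OR N1 = F OR T = T
N3 = D OR N1 = T OR T = T
N4 = N3 OR B OR N1 = T OR T OR T = T
N5 = N1 OR N4 OR N3 = T OR T OR T = T
N6 = NOT D = NOT T = F
N7 = NOT C = NOT F = T
N8 = C AND N5 = F AND T = F
N9 = N7 AND N2 = T AND T = T
N10 = N7 OR N6 = T OR F = T
N11 = N7 AND N6 AND N8 = T AND F AND F = F
N12 = N10 AND N8 = T AND F = F
N13 = E AND N12 = T AND F = F
N14 = N9 AND N6 = T AND F = F
N17 = N12 AND N13 = F AND F = F

N5 = T, N11 = F, N14 = F, N17 = F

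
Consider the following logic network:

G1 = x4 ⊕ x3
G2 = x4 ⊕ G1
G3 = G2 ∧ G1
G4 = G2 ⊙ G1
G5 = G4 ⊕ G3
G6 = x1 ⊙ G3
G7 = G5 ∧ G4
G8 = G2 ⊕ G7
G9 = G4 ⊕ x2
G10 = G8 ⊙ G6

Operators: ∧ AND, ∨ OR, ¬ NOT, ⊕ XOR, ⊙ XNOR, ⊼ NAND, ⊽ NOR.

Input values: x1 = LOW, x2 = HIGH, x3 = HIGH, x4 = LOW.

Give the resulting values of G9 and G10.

G9 = LOW  G10 = LOW

G1 = x4 XOR x3 = LOW XOR HIGH = HIGH
G2 = x4 XOR G1 = LOW XOR HIGH = HIGH
G3 = G2 AND G1 = HIGH AND HIGH = HIGH
G4 = G2 XNOR G1 = HIGH XNOR HIGH = HIGH
G5 = G4 XOR G3 = HIGH XOR HIGH = LOW
G6 = x1 XNOR G3 = LOW XNOR HIGH = LOW
G7 = G5 AND G4 = LOW AND HIGH = LOW
G8 = G2 XOR G7 = HIGH XOR LOW = HIGH
G9 = G4 XOR x2 = HIGH XOR HIGH = LOW
G10 = G8 XNOR G6 = HIGH XNOR LOW = LOW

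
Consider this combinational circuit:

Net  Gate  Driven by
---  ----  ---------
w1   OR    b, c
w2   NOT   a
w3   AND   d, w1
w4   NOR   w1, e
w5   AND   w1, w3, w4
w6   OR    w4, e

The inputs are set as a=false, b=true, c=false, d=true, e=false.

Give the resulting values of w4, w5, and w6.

w4 = false  w5 = false  w6 = false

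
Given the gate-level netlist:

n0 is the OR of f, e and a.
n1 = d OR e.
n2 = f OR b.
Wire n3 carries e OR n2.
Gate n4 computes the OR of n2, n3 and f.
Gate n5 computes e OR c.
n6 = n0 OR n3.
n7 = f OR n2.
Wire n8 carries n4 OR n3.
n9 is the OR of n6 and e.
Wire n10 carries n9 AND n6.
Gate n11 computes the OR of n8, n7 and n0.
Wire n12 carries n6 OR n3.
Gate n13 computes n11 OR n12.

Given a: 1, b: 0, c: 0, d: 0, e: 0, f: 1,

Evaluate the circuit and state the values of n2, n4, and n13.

n0 = f OR e OR a = 1 OR 0 OR 1 = 1
n2 = f OR b = 1 OR 0 = 1
n3 = e OR n2 = 0 OR 1 = 1
n4 = n2 OR n3 OR f = 1 OR 1 OR 1 = 1
n6 = n0 OR n3 = 1 OR 1 = 1
n7 = f OR n2 = 1 OR 1 = 1
n8 = n4 OR n3 = 1 OR 1 = 1
n11 = n8 OR n7 OR n0 = 1 OR 1 OR 1 = 1
n12 = n6 OR n3 = 1 OR 1 = 1
n13 = n11 OR n12 = 1 OR 1 = 1

n2 = 1; n4 = 1; n13 = 1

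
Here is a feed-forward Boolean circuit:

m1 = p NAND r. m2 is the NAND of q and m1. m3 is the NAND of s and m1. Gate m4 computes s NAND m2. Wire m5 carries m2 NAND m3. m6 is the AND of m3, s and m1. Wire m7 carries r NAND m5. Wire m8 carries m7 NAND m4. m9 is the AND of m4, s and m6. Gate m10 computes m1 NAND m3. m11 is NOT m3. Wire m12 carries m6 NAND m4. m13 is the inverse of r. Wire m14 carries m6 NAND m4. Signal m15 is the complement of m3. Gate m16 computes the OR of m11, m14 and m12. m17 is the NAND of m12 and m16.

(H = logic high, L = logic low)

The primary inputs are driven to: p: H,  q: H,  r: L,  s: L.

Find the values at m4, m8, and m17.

m4 = H, m8 = L, m17 = L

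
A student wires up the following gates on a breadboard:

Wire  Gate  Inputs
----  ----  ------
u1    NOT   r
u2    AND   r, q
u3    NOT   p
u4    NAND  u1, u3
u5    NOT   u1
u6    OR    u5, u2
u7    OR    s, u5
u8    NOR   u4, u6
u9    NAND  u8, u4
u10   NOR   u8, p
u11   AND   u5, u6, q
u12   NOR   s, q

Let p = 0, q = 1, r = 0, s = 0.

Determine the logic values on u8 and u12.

u8 = 1  u12 = 0

u1 = NOT r = NOT 0 = 1
u2 = r AND q = 0 AND 1 = 0
u3 = NOT p = NOT 0 = 1
u4 = u1 NAND u3 = 1 NAND 1 = 0
u5 = NOT u1 = NOT 1 = 0
u6 = u5 OR u2 = 0 OR 0 = 0
u8 = u4 NOR u6 = 0 NOR 0 = 1
u12 = s NOR q = 0 NOR 1 = 0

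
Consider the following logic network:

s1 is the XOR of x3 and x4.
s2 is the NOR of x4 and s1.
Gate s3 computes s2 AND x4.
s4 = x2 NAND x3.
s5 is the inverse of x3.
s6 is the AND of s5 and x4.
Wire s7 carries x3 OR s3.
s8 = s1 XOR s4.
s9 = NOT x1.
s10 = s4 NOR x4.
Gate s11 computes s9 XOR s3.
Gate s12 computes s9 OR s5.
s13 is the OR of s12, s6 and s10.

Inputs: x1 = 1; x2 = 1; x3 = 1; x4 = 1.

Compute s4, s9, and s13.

s4 = 0; s9 = 0; s13 = 0

s4 = x2 NAND x3 = 1 NAND 1 = 0
s5 = NOT x3 = NOT 1 = 0
s6 = s5 AND x4 = 0 AND 1 = 0
s9 = NOT x1 = NOT 1 = 0
s10 = s4 NOR x4 = 0 NOR 1 = 0
s12 = s9 OR s5 = 0 OR 0 = 0
s13 = s12 OR s6 OR s10 = 0 OR 0 OR 0 = 0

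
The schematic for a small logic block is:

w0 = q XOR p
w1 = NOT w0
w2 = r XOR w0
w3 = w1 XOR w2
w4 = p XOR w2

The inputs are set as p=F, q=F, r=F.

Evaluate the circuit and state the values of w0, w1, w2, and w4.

w0 = q XOR p = F XOR F = F
w1 = NOT w0 = NOT F = T
w2 = r XOR w0 = F XOR F = F
w4 = p XOR w2 = F XOR F = F

w0 = F, w1 = T, w2 = F, w4 = F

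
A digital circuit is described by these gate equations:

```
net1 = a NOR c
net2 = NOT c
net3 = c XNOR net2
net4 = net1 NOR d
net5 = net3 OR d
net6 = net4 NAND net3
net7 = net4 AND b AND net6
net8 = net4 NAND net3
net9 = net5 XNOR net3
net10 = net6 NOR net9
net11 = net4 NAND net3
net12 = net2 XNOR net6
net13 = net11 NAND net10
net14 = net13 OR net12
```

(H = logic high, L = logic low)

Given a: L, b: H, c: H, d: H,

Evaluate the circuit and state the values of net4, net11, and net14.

net4 = L  net11 = H  net14 = H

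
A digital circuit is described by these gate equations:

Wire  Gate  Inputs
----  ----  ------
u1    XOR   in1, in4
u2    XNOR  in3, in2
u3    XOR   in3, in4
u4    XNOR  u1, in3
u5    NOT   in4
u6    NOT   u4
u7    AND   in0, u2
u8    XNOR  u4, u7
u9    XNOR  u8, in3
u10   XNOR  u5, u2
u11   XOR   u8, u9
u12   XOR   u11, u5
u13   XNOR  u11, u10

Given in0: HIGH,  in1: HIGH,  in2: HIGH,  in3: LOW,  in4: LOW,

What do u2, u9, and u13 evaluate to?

u1 = in1 XOR in4 = HIGH XOR LOW = HIGH
u2 = in3 XNOR in2 = LOW XNOR HIGH = LOW
u4 = u1 XNOR in3 = HIGH XNOR LOW = LOW
u5 = NOT in4 = NOT LOW = HIGH
u7 = in0 AND u2 = HIGH AND LOW = LOW
u8 = u4 XNOR u7 = LOW XNOR LOW = HIGH
u9 = u8 XNOR in3 = HIGH XNOR LOW = LOW
u10 = u5 XNOR u2 = HIGH XNOR LOW = LOW
u11 = u8 XOR u9 = HIGH XOR LOW = HIGH
u13 = u11 XNOR u10 = HIGH XNOR LOW = LOW

u2 = LOW  u9 = LOW  u13 = LOW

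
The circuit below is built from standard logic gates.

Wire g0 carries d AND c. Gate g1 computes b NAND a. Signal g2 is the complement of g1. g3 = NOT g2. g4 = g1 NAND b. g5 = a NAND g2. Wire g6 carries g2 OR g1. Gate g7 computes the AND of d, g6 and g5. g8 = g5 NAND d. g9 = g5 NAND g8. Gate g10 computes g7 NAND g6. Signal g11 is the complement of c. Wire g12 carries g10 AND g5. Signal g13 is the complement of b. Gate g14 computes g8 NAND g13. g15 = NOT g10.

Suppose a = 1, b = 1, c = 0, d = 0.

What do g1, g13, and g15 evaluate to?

g1 = b NAND a = 1 NAND 1 = 0
g2 = NOT g1 = NOT 0 = 1
g5 = a NAND g2 = 1 NAND 1 = 0
g6 = g2 OR g1 = 1 OR 0 = 1
g7 = d AND g6 AND g5 = 0 AND 1 AND 0 = 0
g10 = g7 NAND g6 = 0 NAND 1 = 1
g13 = NOT b = NOT 1 = 0
g15 = NOT g10 = NOT 1 = 0

g1 = 0, g13 = 0, g15 = 0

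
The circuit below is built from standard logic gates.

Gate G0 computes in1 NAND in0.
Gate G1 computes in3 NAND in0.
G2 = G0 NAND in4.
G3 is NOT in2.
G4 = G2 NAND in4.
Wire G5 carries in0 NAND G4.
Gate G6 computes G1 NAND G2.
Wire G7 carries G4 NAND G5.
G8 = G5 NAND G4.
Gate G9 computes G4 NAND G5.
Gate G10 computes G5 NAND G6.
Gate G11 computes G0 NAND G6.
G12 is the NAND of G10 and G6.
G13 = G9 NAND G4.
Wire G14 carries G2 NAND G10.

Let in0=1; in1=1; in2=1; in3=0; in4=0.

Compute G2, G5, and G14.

G2 = 1  G5 = 0  G14 = 0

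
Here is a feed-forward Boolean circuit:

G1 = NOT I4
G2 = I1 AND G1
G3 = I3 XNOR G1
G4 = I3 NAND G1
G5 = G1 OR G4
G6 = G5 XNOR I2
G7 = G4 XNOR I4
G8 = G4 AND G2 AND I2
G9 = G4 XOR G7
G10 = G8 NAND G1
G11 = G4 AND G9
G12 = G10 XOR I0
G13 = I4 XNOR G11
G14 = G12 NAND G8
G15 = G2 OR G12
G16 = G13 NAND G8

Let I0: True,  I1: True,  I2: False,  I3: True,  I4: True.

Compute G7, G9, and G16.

G1 = NOT I4 = NOT True = False
G2 = I1 AND G1 = True AND False = False
G4 = I3 NAND G1 = True NAND False = True
G7 = G4 XNOR I4 = True XNOR True = True
G8 = G4 AND G2 AND I2 = True AND False AND False = False
G9 = G4 XOR G7 = True XOR True = False
G11 = G4 AND G9 = True AND False = False
G13 = I4 XNOR G11 = True XNOR False = False
G16 = G13 NAND G8 = False NAND False = True

G7 = True, G9 = False, G16 = True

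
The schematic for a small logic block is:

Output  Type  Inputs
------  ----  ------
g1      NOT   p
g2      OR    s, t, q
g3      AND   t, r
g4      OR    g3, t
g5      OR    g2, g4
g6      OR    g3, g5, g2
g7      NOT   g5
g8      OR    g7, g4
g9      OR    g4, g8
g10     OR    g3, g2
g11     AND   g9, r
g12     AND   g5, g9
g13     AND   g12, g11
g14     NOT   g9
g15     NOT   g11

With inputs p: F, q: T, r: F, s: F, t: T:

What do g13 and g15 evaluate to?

g2 = s OR t OR q = F OR T OR T = T
g3 = t AND r = T AND F = F
g4 = g3 OR t = F OR T = T
g5 = g2 OR g4 = T OR T = T
g7 = NOT g5 = NOT T = F
g8 = g7 OR g4 = F OR T = T
g9 = g4 OR g8 = T OR T = T
g11 = g9 AND r = T AND F = F
g12 = g5 AND g9 = T AND T = T
g13 = g12 AND g11 = T AND F = F
g15 = NOT g11 = NOT F = T

g13 = F, g15 = T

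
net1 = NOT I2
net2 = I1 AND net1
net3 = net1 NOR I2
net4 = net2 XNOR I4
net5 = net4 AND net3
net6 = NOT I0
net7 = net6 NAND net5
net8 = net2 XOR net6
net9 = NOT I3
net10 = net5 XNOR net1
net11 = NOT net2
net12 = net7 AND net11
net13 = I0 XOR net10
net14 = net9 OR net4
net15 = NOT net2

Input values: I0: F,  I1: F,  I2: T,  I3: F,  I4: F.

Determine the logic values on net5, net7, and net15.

net5 = F  net7 = T  net15 = T

net1 = NOT I2 = NOT T = F
net2 = I1 AND net1 = F AND F = F
net3 = net1 NOR I2 = F NOR T = F
net4 = net2 XNOR I4 = F XNOR F = T
net5 = net4 AND net3 = T AND F = F
net6 = NOT I0 = NOT F = T
net7 = net6 NAND net5 = T NAND F = T
net15 = NOT net2 = NOT F = T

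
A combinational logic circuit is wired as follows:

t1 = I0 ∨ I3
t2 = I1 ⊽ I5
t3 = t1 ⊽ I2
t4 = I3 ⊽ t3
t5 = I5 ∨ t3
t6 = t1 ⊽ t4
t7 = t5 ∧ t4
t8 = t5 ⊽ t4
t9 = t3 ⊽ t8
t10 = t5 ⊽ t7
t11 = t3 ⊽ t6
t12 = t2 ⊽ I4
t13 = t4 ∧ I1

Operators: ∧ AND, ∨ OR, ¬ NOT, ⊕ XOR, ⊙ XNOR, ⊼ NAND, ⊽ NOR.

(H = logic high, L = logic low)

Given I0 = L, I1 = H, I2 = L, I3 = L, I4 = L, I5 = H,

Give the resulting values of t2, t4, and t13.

t2 = L, t4 = L, t13 = L

t1 = I0 OR I3 = L OR L = L
t2 = I1 NOR I5 = H NOR H = L
t3 = t1 NOR I2 = L NOR L = H
t4 = I3 NOR t3 = L NOR H = L
t13 = t4 AND I1 = L AND H = L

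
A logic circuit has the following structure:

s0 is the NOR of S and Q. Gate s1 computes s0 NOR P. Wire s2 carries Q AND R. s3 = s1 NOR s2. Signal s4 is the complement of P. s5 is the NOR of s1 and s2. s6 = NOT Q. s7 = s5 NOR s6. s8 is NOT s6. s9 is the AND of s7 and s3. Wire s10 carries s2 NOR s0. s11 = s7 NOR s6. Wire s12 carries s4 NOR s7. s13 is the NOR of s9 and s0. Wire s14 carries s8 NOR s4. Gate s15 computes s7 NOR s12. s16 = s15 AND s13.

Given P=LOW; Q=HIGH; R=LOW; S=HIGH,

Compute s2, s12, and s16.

s0 = S NOR Q = HIGH NOR HIGH = LOW
s1 = s0 NOR P = LOW NOR LOW = HIGH
s2 = Q AND R = HIGH AND LOW = LOW
s3 = s1 NOR s2 = HIGH NOR LOW = LOW
s4 = NOT P = NOT LOW = HIGH
s5 = s1 NOR s2 = HIGH NOR LOW = LOW
s6 = NOT Q = NOT HIGH = LOW
s7 = s5 NOR s6 = LOW NOR LOW = HIGH
s9 = s7 AND s3 = HIGH AND LOW = LOW
s12 = s4 NOR s7 = HIGH NOR HIGH = LOW
s13 = s9 NOR s0 = LOW NOR LOW = HIGH
s15 = s7 NOR s12 = HIGH NOR LOW = LOW
s16 = s15 AND s13 = LOW AND HIGH = LOW

s2 = LOW, s12 = LOW, s16 = LOW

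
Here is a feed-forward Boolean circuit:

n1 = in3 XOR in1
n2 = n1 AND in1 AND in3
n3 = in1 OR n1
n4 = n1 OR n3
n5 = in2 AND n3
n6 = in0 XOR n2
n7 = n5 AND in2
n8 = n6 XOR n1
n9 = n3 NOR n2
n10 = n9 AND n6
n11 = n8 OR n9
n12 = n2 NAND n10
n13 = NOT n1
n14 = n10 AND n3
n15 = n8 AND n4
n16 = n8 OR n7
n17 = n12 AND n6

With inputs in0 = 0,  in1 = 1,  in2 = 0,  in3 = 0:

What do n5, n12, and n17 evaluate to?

n1 = in3 XOR in1 = 0 XOR 1 = 1
n2 = n1 AND in1 AND in3 = 1 AND 1 AND 0 = 0
n3 = in1 OR n1 = 1 OR 1 = 1
n5 = in2 AND n3 = 0 AND 1 = 0
n6 = in0 XOR n2 = 0 XOR 0 = 0
n9 = n3 NOR n2 = 1 NOR 0 = 0
n10 = n9 AND n6 = 0 AND 0 = 0
n12 = n2 NAND n10 = 0 NAND 0 = 1
n17 = n12 AND n6 = 1 AND 0 = 0

n5 = 0, n12 = 1, n17 = 0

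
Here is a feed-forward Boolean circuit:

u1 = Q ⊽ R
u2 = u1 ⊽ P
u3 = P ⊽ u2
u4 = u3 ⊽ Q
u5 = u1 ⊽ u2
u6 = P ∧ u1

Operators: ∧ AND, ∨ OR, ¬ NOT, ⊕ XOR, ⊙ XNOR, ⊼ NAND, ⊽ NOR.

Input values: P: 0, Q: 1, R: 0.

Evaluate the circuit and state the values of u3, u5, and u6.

u1 = Q NOR R = 1 NOR 0 = 0
u2 = u1 NOR P = 0 NOR 0 = 1
u3 = P NOR u2 = 0 NOR 1 = 0
u5 = u1 NOR u2 = 0 NOR 1 = 0
u6 = P AND u1 = 0 AND 0 = 0

u3 = 0, u5 = 0, u6 = 0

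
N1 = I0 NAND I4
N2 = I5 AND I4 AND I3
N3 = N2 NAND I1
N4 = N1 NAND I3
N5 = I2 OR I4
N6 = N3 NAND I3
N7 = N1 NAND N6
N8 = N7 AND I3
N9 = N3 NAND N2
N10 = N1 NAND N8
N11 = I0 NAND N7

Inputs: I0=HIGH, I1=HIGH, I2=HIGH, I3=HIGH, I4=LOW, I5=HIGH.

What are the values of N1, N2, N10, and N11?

N1 = I0 NAND I4 = HIGH NAND LOW = HIGH
N2 = I5 AND I4 AND I3 = HIGH AND LOW AND HIGH = LOW
N3 = N2 NAND I1 = LOW NAND HIGH = HIGH
N6 = N3 NAND I3 = HIGH NAND HIGH = LOW
N7 = N1 NAND N6 = HIGH NAND LOW = HIGH
N8 = N7 AND I3 = HIGH AND HIGH = HIGH
N10 = N1 NAND N8 = HIGH NAND HIGH = LOW
N11 = I0 NAND N7 = HIGH NAND HIGH = LOW

N1 = HIGH, N2 = LOW, N10 = LOW, N11 = LOW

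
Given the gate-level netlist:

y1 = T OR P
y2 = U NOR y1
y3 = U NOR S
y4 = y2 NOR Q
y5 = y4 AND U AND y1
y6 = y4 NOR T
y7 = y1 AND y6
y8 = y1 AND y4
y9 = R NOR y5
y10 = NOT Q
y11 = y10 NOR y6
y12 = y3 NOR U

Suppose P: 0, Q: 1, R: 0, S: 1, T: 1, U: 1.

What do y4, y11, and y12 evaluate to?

y4 = 0; y11 = 1; y12 = 0

y1 = T OR P = 1 OR 0 = 1
y2 = U NOR y1 = 1 NOR 1 = 0
y3 = U NOR S = 1 NOR 1 = 0
y4 = y2 NOR Q = 0 NOR 1 = 0
y6 = y4 NOR T = 0 NOR 1 = 0
y10 = NOT Q = NOT 1 = 0
y11 = y10 NOR y6 = 0 NOR 0 = 1
y12 = y3 NOR U = 0 NOR 1 = 0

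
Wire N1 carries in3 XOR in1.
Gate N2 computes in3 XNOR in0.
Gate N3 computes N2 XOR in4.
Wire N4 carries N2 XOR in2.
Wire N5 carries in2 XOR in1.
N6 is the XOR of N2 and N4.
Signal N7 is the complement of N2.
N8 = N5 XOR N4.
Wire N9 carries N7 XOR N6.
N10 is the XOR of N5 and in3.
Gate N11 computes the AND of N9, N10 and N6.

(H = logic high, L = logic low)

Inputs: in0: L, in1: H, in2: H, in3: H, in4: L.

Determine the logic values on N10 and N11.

N2 = in3 XNOR in0 = H XNOR L = L
N4 = N2 XOR in2 = L XOR H = H
N5 = in2 XOR in1 = H XOR H = L
N6 = N2 XOR N4 = L XOR H = H
N7 = NOT N2 = NOT L = H
N9 = N7 XOR N6 = H XOR H = L
N10 = N5 XOR in3 = L XOR H = H
N11 = N9 AND N10 AND N6 = L AND H AND H = L

N10 = H; N11 = L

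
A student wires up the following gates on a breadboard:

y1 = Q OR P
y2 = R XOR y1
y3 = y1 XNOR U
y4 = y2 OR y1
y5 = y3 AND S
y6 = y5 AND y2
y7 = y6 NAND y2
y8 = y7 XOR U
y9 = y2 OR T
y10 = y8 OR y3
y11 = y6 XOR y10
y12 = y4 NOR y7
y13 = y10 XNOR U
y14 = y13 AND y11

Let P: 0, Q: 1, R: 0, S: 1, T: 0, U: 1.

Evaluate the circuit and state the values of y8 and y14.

y1 = Q OR P = 1 OR 0 = 1
y2 = R XOR y1 = 0 XOR 1 = 1
y3 = y1 XNOR U = 1 XNOR 1 = 1
y5 = y3 AND S = 1 AND 1 = 1
y6 = y5 AND y2 = 1 AND 1 = 1
y7 = y6 NAND y2 = 1 NAND 1 = 0
y8 = y7 XOR U = 0 XOR 1 = 1
y10 = y8 OR y3 = 1 OR 1 = 1
y11 = y6 XOR y10 = 1 XOR 1 = 0
y13 = y10 XNOR U = 1 XNOR 1 = 1
y14 = y13 AND y11 = 1 AND 0 = 0

y8 = 1, y14 = 0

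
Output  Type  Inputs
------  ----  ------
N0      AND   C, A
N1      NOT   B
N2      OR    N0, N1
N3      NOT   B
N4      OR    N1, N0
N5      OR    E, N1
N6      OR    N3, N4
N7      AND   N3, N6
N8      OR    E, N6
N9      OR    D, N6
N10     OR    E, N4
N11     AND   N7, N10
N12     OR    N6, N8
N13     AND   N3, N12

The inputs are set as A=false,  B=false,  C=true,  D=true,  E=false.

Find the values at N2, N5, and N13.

N2 = true, N5 = true, N13 = true

N0 = C AND A = true AND false = false
N1 = NOT B = NOT false = true
N2 = N0 OR N1 = false OR true = true
N3 = NOT B = NOT false = true
N4 = N1 OR N0 = true OR false = true
N5 = E OR N1 = false OR true = true
N6 = N3 OR N4 = true OR true = true
N8 = E OR N6 = false OR true = true
N12 = N6 OR N8 = true OR true = true
N13 = N3 AND N12 = true AND true = true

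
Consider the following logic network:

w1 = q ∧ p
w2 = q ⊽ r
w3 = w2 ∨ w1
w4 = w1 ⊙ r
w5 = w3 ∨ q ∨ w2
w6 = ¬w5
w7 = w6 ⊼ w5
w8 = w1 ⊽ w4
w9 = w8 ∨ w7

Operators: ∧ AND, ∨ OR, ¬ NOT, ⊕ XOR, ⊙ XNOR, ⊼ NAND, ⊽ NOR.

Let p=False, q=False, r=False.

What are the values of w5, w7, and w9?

w5 = True  w7 = True  w9 = True

w1 = q AND p = False AND False = False
w2 = q NOR r = False NOR False = True
w3 = w2 OR w1 = True OR False = True
w4 = w1 XNOR r = False XNOR False = True
w5 = w3 OR q OR w2 = True OR False OR True = True
w6 = NOT w5 = NOT True = False
w7 = w6 NAND w5 = False NAND True = True
w8 = w1 NOR w4 = False NOR True = False
w9 = w8 OR w7 = False OR True = True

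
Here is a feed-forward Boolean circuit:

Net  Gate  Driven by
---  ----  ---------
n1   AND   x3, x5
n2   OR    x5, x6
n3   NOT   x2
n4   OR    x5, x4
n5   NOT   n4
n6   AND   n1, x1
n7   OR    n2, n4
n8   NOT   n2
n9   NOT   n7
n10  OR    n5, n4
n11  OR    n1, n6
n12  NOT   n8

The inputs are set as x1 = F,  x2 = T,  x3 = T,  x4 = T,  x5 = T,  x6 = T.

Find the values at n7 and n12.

n2 = x5 OR x6 = T OR T = T
n4 = x5 OR x4 = T OR T = T
n7 = n2 OR n4 = T OR T = T
n8 = NOT n2 = NOT T = F
n12 = NOT n8 = NOT F = T

n7 = T; n12 = T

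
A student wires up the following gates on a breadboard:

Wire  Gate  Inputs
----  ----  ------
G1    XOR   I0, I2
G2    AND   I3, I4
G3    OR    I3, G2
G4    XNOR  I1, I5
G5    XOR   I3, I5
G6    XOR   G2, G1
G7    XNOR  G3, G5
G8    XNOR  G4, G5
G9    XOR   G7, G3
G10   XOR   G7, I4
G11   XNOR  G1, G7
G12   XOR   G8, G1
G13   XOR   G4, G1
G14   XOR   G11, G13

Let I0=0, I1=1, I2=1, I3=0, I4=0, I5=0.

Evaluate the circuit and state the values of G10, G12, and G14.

G10 = 1, G12 = 0, G14 = 0

G1 = I0 XOR I2 = 0 XOR 1 = 1
G2 = I3 AND I4 = 0 AND 0 = 0
G3 = I3 OR G2 = 0 OR 0 = 0
G4 = I1 XNOR I5 = 1 XNOR 0 = 0
G5 = I3 XOR I5 = 0 XOR 0 = 0
G7 = G3 XNOR G5 = 0 XNOR 0 = 1
G8 = G4 XNOR G5 = 0 XNOR 0 = 1
G10 = G7 XOR I4 = 1 XOR 0 = 1
G11 = G1 XNOR G7 = 1 XNOR 1 = 1
G12 = G8 XOR G1 = 1 XOR 1 = 0
G13 = G4 XOR G1 = 0 XOR 1 = 1
G14 = G11 XOR G13 = 1 XOR 1 = 0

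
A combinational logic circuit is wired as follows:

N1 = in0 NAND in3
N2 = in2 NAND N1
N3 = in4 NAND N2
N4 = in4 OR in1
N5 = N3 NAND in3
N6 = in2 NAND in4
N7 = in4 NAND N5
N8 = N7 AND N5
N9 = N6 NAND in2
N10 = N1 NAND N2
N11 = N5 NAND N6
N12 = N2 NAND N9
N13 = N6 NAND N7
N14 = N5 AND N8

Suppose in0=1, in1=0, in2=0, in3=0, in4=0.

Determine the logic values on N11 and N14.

N11 = 0  N14 = 1

N1 = in0 NAND in3 = 1 NAND 0 = 1
N2 = in2 NAND N1 = 0 NAND 1 = 1
N3 = in4 NAND N2 = 0 NAND 1 = 1
N5 = N3 NAND in3 = 1 NAND 0 = 1
N6 = in2 NAND in4 = 0 NAND 0 = 1
N7 = in4 NAND N5 = 0 NAND 1 = 1
N8 = N7 AND N5 = 1 AND 1 = 1
N11 = N5 NAND N6 = 1 NAND 1 = 0
N14 = N5 AND N8 = 1 AND 1 = 1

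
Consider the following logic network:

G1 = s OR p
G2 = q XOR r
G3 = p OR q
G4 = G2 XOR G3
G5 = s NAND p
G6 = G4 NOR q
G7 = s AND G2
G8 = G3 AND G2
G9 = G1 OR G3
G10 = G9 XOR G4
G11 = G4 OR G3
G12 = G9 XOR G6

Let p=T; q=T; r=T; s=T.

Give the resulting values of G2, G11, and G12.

G2 = F, G11 = T, G12 = T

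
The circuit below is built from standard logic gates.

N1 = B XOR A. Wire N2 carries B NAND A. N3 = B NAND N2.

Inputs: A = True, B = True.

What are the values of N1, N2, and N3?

N1 = False, N2 = False, N3 = True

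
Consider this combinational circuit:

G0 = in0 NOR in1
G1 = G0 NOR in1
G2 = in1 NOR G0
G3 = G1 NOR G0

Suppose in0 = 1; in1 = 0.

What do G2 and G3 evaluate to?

G0 = in0 NOR in1 = 1 NOR 0 = 0
G1 = G0 NOR in1 = 0 NOR 0 = 1
G2 = in1 NOR G0 = 0 NOR 0 = 1
G3 = G1 NOR G0 = 1 NOR 0 = 0

G2 = 1  G3 = 0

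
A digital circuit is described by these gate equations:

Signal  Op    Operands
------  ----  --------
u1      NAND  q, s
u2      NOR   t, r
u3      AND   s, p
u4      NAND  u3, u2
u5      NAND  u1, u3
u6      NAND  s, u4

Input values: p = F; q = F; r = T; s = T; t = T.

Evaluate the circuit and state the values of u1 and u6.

u1 = q NAND s = F NAND T = T
u2 = t NOR r = T NOR T = F
u3 = s AND p = T AND F = F
u4 = u3 NAND u2 = F NAND F = T
u6 = s NAND u4 = T NAND T = F

u1 = T  u6 = F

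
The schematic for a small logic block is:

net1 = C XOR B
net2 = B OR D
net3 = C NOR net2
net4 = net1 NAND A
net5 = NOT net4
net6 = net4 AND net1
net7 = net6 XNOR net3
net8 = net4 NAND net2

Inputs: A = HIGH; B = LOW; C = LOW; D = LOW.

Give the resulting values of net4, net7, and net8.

net4 = HIGH, net7 = LOW, net8 = HIGH

net1 = C XOR B = LOW XOR LOW = LOW
net2 = B OR D = LOW OR LOW = LOW
net3 = C NOR net2 = LOW NOR LOW = HIGH
net4 = net1 NAND A = LOW NAND HIGH = HIGH
net6 = net4 AND net1 = HIGH AND LOW = LOW
net7 = net6 XNOR net3 = LOW XNOR HIGH = LOW
net8 = net4 NAND net2 = HIGH NAND LOW = HIGH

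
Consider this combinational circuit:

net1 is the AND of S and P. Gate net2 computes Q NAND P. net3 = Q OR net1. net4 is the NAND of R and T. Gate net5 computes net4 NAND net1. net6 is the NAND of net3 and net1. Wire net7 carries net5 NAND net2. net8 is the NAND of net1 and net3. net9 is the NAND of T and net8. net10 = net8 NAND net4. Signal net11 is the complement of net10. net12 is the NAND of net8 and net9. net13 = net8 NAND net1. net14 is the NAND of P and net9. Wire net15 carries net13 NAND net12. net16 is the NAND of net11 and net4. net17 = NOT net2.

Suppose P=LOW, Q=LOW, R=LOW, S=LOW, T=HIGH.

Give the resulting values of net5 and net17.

net1 = S AND P = LOW AND LOW = LOW
net2 = Q NAND P = LOW NAND LOW = HIGH
net4 = R NAND T = LOW NAND HIGH = HIGH
net5 = net4 NAND net1 = HIGH NAND LOW = HIGH
net17 = NOT net2 = NOT HIGH = LOW

net5 = HIGH; net17 = LOW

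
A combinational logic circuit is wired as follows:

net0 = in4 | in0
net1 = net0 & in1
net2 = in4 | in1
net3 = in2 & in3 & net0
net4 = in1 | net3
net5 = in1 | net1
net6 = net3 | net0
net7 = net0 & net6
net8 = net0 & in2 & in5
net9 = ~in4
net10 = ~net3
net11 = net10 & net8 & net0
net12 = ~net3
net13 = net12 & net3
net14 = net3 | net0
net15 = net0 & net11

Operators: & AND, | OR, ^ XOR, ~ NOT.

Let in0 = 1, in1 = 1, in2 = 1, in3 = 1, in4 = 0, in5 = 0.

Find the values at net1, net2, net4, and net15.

net1 = 1; net2 = 1; net4 = 1; net15 = 0

net0 = in4 OR in0 = 0 OR 1 = 1
net1 = net0 AND in1 = 1 AND 1 = 1
net2 = in4 OR in1 = 0 OR 1 = 1
net3 = in2 AND in3 AND net0 = 1 AND 1 AND 1 = 1
net4 = in1 OR net3 = 1 OR 1 = 1
net8 = net0 AND in2 AND in5 = 1 AND 1 AND 0 = 0
net10 = NOT net3 = NOT 1 = 0
net11 = net10 AND net8 AND net0 = 0 AND 0 AND 1 = 0
net15 = net0 AND net11 = 1 AND 0 = 0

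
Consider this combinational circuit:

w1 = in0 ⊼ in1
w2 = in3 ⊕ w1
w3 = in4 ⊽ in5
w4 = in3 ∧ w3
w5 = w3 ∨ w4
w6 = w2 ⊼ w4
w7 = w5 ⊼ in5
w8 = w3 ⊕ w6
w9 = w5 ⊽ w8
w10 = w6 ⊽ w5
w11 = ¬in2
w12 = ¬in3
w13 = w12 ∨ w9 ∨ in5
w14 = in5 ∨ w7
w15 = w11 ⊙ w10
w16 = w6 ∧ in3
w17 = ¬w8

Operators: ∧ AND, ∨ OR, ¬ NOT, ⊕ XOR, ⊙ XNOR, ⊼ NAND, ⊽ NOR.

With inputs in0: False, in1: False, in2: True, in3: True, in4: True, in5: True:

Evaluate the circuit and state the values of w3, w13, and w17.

w1 = in0 NAND in1 = False NAND False = True
w2 = in3 XOR w1 = True XOR True = False
w3 = in4 NOR in5 = True NOR True = False
w4 = in3 AND w3 = True AND False = False
w5 = w3 OR w4 = False OR False = False
w6 = w2 NAND w4 = False NAND False = True
w8 = w3 XOR w6 = False XOR True = True
w9 = w5 NOR w8 = False NOR True = False
w12 = NOT in3 = NOT True = False
w13 = w12 OR w9 OR in5 = False OR False OR True = True
w17 = NOT w8 = NOT True = False

w3 = False, w13 = True, w17 = False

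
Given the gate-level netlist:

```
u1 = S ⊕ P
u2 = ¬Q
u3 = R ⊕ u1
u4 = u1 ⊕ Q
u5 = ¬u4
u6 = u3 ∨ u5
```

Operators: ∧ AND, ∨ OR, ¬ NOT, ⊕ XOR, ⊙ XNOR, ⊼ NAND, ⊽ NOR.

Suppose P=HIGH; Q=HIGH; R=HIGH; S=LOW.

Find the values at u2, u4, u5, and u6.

u2 = LOW, u4 = LOW, u5 = HIGH, u6 = HIGH

u1 = S XOR P = LOW XOR HIGH = HIGH
u2 = NOT Q = NOT HIGH = LOW
u3 = R XOR u1 = HIGH XOR HIGH = LOW
u4 = u1 XOR Q = HIGH XOR HIGH = LOW
u5 = NOT u4 = NOT LOW = HIGH
u6 = u3 OR u5 = LOW OR HIGH = HIGH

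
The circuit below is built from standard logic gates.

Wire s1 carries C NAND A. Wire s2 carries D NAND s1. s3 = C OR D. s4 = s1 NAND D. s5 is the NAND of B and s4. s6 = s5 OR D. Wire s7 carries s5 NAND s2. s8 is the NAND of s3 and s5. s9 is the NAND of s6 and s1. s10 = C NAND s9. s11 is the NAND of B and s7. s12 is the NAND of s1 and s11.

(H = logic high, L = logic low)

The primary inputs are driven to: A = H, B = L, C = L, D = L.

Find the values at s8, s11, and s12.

s1 = C NAND A = L NAND H = H
s2 = D NAND s1 = L NAND H = H
s3 = C OR D = L OR L = L
s4 = s1 NAND D = H NAND L = H
s5 = B NAND s4 = L NAND H = H
s7 = s5 NAND s2 = H NAND H = L
s8 = s3 NAND s5 = L NAND H = H
s11 = B NAND s7 = L NAND L = H
s12 = s1 NAND s11 = H NAND H = L

s8 = H; s11 = H; s12 = L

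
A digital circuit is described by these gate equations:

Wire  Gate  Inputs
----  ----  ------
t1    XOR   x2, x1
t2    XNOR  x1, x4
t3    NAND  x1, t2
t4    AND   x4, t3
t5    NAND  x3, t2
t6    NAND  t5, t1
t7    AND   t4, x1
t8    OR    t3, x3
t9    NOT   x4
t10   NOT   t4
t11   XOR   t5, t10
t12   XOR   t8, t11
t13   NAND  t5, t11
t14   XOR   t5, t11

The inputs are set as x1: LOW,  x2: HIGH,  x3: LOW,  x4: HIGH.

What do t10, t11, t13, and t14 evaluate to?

t2 = x1 XNOR x4 = LOW XNOR HIGH = LOW
t3 = x1 NAND t2 = LOW NAND LOW = HIGH
t4 = x4 AND t3 = HIGH AND HIGH = HIGH
t5 = x3 NAND t2 = LOW NAND LOW = HIGH
t10 = NOT t4 = NOT HIGH = LOW
t11 = t5 XOR t10 = HIGH XOR LOW = HIGH
t13 = t5 NAND t11 = HIGH NAND HIGH = LOW
t14 = t5 XOR t11 = HIGH XOR HIGH = LOW

t10 = LOW, t11 = HIGH, t13 = LOW, t14 = LOW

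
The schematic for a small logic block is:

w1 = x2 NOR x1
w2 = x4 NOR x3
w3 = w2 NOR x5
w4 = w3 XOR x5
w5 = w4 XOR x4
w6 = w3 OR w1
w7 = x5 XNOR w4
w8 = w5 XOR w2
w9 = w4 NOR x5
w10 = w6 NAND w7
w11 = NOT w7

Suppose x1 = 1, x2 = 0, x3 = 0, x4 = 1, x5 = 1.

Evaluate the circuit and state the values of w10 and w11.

w1 = x2 NOR x1 = 0 NOR 1 = 0
w2 = x4 NOR x3 = 1 NOR 0 = 0
w3 = w2 NOR x5 = 0 NOR 1 = 0
w4 = w3 XOR x5 = 0 XOR 1 = 1
w6 = w3 OR w1 = 0 OR 0 = 0
w7 = x5 XNOR w4 = 1 XNOR 1 = 1
w10 = w6 NAND w7 = 0 NAND 1 = 1
w11 = NOT w7 = NOT 1 = 0

w10 = 1; w11 = 0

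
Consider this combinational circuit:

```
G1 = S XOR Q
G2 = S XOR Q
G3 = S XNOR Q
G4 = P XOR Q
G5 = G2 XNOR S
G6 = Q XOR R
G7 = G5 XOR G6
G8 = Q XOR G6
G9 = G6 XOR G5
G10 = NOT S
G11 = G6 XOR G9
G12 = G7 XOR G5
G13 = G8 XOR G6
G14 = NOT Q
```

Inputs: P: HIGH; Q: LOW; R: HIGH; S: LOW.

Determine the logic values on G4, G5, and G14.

G2 = S XOR Q = LOW XOR LOW = LOW
G4 = P XOR Q = HIGH XOR LOW = HIGH
G5 = G2 XNOR S = LOW XNOR LOW = HIGH
G14 = NOT Q = NOT LOW = HIGH

G4 = HIGH; G5 = HIGH; G14 = HIGH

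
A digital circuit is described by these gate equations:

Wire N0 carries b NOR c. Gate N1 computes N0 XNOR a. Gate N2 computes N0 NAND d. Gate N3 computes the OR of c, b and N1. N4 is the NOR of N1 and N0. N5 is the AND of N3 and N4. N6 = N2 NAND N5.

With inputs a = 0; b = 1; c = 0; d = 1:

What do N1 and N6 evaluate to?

N0 = b NOR c = 1 NOR 0 = 0
N1 = N0 XNOR a = 0 XNOR 0 = 1
N2 = N0 NAND d = 0 NAND 1 = 1
N3 = c OR b OR N1 = 0 OR 1 OR 1 = 1
N4 = N1 NOR N0 = 1 NOR 0 = 0
N5 = N3 AND N4 = 1 AND 0 = 0
N6 = N2 NAND N5 = 1 NAND 0 = 1

N1 = 1, N6 = 1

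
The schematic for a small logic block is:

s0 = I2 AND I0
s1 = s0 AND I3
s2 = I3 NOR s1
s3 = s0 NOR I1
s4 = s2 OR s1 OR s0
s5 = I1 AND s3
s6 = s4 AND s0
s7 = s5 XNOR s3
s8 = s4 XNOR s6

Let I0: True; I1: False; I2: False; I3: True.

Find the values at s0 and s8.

s0 = False  s8 = True

s0 = I2 AND I0 = False AND True = False
s1 = s0 AND I3 = False AND True = False
s2 = I3 NOR s1 = True NOR False = False
s4 = s2 OR s1 OR s0 = False OR False OR False = False
s6 = s4 AND s0 = False AND False = False
s8 = s4 XNOR s6 = False XNOR False = True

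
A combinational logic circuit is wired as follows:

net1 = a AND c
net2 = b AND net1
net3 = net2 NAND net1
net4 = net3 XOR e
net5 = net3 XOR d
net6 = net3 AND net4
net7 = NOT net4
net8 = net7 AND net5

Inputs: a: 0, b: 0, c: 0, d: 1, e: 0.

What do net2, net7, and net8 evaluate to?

net2 = 0; net7 = 0; net8 = 0

net1 = a AND c = 0 AND 0 = 0
net2 = b AND net1 = 0 AND 0 = 0
net3 = net2 NAND net1 = 0 NAND 0 = 1
net4 = net3 XOR e = 1 XOR 0 = 1
net5 = net3 XOR d = 1 XOR 1 = 0
net7 = NOT net4 = NOT 1 = 0
net8 = net7 AND net5 = 0 AND 0 = 0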